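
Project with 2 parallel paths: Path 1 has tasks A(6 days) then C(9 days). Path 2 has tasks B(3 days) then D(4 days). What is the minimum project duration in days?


Path 1 = 6 + 9 = 15 days
Path 2 = 3 + 4 = 7 days
Duration = max(15, 7) = 15 days

15 days


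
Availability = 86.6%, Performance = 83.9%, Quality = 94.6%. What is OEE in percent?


Formula: OEE = Availability * Performance * Quality / 10000
A * P = 86.6% * 83.9% / 100 = 72.66%
OEE = 72.66% * 94.6% / 100 = 68.7%

68.7%


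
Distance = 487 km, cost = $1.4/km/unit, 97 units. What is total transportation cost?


TC = dist * cost * units = 487 * 1.4 * 97 = $66134.60

$66134.60


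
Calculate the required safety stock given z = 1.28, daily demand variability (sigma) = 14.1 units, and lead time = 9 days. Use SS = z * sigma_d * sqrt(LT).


Formula: SS = z * sigma_d * sqrt(LT)
sqrt(LT) = sqrt(9) = 3.0
SS = 1.28 * 14.1 * 3.0
SS = 54.1 units

54.1 units


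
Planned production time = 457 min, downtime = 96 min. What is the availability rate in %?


Formula: Availability = (Planned Time - Downtime) / Planned Time * 100
Uptime = 457 - 96 = 361 min
Availability = 361 / 457 * 100 = 79.0%

79.0%


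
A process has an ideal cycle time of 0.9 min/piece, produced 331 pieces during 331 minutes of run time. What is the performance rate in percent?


Formula: Performance = (Ideal CT * Total Count) / Run Time * 100
Ideal output time = 0.9 * 331 = 297.9 min
Performance = 297.9 / 331 * 100 = 90.0%

90.0%


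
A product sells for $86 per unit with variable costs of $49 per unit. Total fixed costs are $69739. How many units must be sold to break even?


Formula: BEQ = Fixed Costs / (Price - Variable Cost)
Contribution margin = $86 - $49 = $37/unit
BEQ = ceil($69739 / $37/unit) = ceil(1884.84) = 1885 units

1885 units


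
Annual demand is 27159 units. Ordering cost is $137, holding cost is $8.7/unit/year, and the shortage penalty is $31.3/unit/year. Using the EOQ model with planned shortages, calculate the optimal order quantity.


Formula: EOQ* = sqrt(2DS/H) * sqrt((H+P)/P)
Base EOQ = sqrt(2*27159*137/8.7) = 924.85 units
Correction = sqrt((8.7+31.3)/31.3) = 1.13047
EOQ* = 924.85 * 1.13047 = 1045.5 units

1045.5 units


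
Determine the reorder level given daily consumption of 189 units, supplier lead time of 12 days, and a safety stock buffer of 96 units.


Formula: ROP = (Daily Demand * Lead Time) + Safety Stock
Demand during lead time = 189 * 12 = 2268 units
ROP = 2268 + 96 = 2364 units

2364 units


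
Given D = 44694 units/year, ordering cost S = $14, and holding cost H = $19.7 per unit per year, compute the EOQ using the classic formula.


Formula: EOQ = sqrt(2 * D * S / H)
Numerator: 2 * 44694 * 14 = 1251432
2DS/H = 1251432 / 19.7 = 63524.5
EOQ = sqrt(63524.5) = 252.0 units

252.0 units


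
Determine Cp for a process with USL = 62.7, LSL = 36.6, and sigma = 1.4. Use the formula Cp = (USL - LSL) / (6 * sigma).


Cp = (62.7 - 36.6) / (6 * 1.4)

3.11


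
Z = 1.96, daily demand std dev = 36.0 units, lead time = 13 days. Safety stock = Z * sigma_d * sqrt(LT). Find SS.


Formula: SS = z * sigma_d * sqrt(LT)
sqrt(LT) = sqrt(13) = 3.6056
SS = 1.96 * 36.0 * 3.6056
SS = 254.4 units

254.4 units


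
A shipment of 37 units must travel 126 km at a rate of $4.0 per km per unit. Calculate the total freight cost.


TC = dist * cost * units = 126 * 4.0 * 37 = $18648.00

$18648.00


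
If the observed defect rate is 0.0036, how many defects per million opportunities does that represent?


DPMO = defect_rate * 1000000 = 0.0036 * 1000000

3600


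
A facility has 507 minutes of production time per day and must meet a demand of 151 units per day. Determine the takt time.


Formula: Takt Time = Available Production Time / Customer Demand
Takt = 507 min/day / 151 units/day
Takt = 3.36 min/unit

3.36 min/unit


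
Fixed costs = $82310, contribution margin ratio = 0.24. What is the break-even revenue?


Formula: BER = Fixed Costs / Contribution Margin Ratio
BER = $82310 / 0.24
BER = $342958.33 (to the nearest cent)

$342958.33


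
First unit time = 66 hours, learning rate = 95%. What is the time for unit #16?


Formula: T_n = T_1 * (learning_rate)^(log2(n)) where learning_rate = rate/100
Doublings = log2(16) = 4
T_n = 66 * 0.95^4
T_n = 66 * 0.8145 = 53.8 hours

53.8 hours


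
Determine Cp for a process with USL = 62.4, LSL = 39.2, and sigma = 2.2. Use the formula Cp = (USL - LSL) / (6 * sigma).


Cp = (62.4 - 39.2) / (6 * 2.2)

1.76


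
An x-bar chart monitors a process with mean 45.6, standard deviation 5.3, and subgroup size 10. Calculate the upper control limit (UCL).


UCL = 45.6 + 3 * 5.3 / sqrt(10)

50.63


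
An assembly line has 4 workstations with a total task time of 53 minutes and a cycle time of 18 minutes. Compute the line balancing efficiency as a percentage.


Formula: Efficiency = Sum of Task Times / (N_stations * CT) * 100
Total station capacity = 4 stations * 18 min = 72 min
Efficiency = 53 / 72 * 100 = 73.6%

73.6%


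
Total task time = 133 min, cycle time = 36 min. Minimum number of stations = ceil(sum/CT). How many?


Formula: N_min = ceil(Sum of Task Times / Cycle Time)
N_min = ceil(133 min / 36 min) = ceil(3.6944)
N_min = 4 stations

4


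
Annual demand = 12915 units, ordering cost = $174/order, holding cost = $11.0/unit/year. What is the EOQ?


Formula: EOQ = sqrt(2 * D * S / H)
Numerator: 2 * 12915 * 174 = 4494420
2DS/H = 4494420 / 11.0 = 408583.6
EOQ = sqrt(408583.6) = 639.2 units

639.2 units


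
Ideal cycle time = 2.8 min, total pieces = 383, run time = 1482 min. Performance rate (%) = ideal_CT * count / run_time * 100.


Formula: Performance = (Ideal CT * Total Count) / Run Time * 100
Ideal output time = 2.8 * 383 = 1072.4 min
Performance = 1072.4 / 1482 * 100 = 72.4%

72.4%


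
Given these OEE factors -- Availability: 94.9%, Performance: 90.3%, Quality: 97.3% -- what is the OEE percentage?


Formula: OEE = Availability * Performance * Quality / 10000
A * P = 94.9% * 90.3% / 100 = 85.69%
OEE = 85.69% * 97.3% / 100 = 83.4%

83.4%


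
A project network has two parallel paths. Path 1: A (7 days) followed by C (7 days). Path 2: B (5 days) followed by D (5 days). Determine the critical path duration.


Path 1 = 7 + 7 = 14 days
Path 2 = 5 + 5 = 10 days
Duration = max(14, 10) = 14 days

14 days


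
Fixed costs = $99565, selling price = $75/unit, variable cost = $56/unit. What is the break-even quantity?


Formula: BEQ = Fixed Costs / (Price - Variable Cost)
Contribution margin = $75 - $56 = $19/unit
BEQ = ceil($99565 / $19/unit) = ceil(5240.26) = 5241 units

5241 units


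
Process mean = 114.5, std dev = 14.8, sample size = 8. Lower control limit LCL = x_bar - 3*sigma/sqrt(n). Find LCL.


LCL = 114.5 - 3 * 14.8 / sqrt(8)

98.8


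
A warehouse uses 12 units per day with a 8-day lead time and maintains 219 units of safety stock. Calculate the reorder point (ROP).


Formula: ROP = (Daily Demand * Lead Time) + Safety Stock
Demand during lead time = 12 * 8 = 96 units
ROP = 96 + 219 = 315 units

315 units


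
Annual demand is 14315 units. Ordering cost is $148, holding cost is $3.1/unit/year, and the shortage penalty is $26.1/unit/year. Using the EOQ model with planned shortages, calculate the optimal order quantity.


Formula: EOQ* = sqrt(2DS/H) * sqrt((H+P)/P)
Base EOQ = sqrt(2*14315*148/3.1) = 1169.12 units
Correction = sqrt((3.1+26.1)/26.1) = 1.05772
EOQ* = 1169.12 * 1.05772 = 1236.6 units

1236.6 units


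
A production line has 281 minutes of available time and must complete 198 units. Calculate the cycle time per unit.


Formula: CT = Available Time / Number of Units
CT = 281 min / 198 units
CT = 1.42 min/unit

1.42 min/unit


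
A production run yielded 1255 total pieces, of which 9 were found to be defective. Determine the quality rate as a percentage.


Formula: Quality Rate = Good Pieces / Total Pieces * 100
Good pieces = 1255 - 9 = 1246
QR = 1246 / 1255 * 100 = 99.3%

99.3%


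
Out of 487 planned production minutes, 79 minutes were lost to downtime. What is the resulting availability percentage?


Formula: Availability = (Planned Time - Downtime) / Planned Time * 100
Uptime = 487 - 79 = 408 min
Availability = 408 / 487 * 100 = 83.8%

83.8%


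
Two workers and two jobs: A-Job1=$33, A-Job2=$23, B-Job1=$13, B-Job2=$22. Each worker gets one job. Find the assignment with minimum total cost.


Option 1: A->1 + B->2 = $33 + $22 = $55
Option 2: A->2 + B->1 = $23 + $13 = $36
Min cost = min($55, $36) = $36

$36


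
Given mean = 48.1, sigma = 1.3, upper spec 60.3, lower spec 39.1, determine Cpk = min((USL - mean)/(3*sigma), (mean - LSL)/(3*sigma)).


Cpu = (60.3 - 48.1) / (3 * 1.3) = 3.13
Cpl = (48.1 - 39.1) / (3 * 1.3) = 2.31
Cpk = min(3.13, 2.31) = 2.31

2.31


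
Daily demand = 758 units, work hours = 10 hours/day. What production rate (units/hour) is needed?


Formula: Production Rate = Daily Demand / Available Hours
Rate = 758 units/day / 10 hours/day
Rate = 75.8 units/hour

75.8 units/hour


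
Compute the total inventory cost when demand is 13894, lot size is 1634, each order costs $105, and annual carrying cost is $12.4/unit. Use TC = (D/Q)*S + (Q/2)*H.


TC = 13894/1634 * 105 + 1634/2 * 12.4

$11023.62


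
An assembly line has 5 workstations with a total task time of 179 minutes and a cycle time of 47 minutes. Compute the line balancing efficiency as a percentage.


Formula: Efficiency = Sum of Task Times / (N_stations * CT) * 100
Total station capacity = 5 stations * 47 min = 235 min
Efficiency = 179 / 235 * 100 = 76.2%

76.2%


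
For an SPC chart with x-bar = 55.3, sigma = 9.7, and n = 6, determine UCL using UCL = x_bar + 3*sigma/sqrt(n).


UCL = 55.3 + 3 * 9.7 / sqrt(6)

67.18


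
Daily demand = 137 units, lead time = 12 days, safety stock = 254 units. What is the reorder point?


Formula: ROP = (Daily Demand * Lead Time) + Safety Stock
Demand during lead time = 137 * 12 = 1644 units
ROP = 1644 + 254 = 1898 units

1898 units


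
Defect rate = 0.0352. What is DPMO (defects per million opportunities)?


DPMO = defect_rate * 1000000 = 0.0352 * 1000000

35200


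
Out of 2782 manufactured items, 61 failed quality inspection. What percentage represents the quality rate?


Formula: Quality Rate = Good Pieces / Total Pieces * 100
Good pieces = 2782 - 61 = 2721
QR = 2721 / 2782 * 100 = 97.8%

97.8%


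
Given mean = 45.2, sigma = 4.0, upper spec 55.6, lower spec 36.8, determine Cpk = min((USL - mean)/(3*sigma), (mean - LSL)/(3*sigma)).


Cpu = (55.6 - 45.2) / (3 * 4.0) = 0.87
Cpl = (45.2 - 36.8) / (3 * 4.0) = 0.7
Cpk = min(0.87, 0.7) = 0.7

0.7


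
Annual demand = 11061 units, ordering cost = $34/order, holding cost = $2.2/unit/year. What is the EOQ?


Formula: EOQ = sqrt(2 * D * S / H)
Numerator: 2 * 11061 * 34 = 752148
2DS/H = 752148 / 2.2 = 341885.5
EOQ = sqrt(341885.5) = 584.7 units

584.7 units


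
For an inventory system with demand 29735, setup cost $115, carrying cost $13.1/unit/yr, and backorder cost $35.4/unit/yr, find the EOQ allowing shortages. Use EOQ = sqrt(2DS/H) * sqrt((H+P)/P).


Formula: EOQ* = sqrt(2DS/H) * sqrt((H+P)/P)
Base EOQ = sqrt(2*29735*115/13.1) = 722.54 units
Correction = sqrt((13.1+35.4)/35.4) = 1.17049
EOQ* = 722.54 * 1.17049 = 845.7 units

845.7 units


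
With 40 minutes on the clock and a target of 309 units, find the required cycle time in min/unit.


Formula: CT = Available Time / Number of Units
CT = 40 min / 309 units
CT = 0.13 min/unit

0.13 min/unit


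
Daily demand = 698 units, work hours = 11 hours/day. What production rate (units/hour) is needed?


Formula: Production Rate = Daily Demand / Available Hours
Rate = 698 units/day / 11 hours/day
Rate = 63.5 units/hour

63.5 units/hour


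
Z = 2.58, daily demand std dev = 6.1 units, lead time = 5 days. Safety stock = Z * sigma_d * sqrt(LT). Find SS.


Formula: SS = z * sigma_d * sqrt(LT)
sqrt(LT) = sqrt(5) = 2.2361
SS = 2.58 * 6.1 * 2.2361
SS = 35.2 units

35.2 units


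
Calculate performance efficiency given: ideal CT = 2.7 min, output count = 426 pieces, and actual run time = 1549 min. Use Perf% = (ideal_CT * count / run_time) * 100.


Formula: Performance = (Ideal CT * Total Count) / Run Time * 100
Ideal output time = 2.7 * 426 = 1150.2 min
Performance = 1150.2 / 1549 * 100 = 74.3%

74.3%


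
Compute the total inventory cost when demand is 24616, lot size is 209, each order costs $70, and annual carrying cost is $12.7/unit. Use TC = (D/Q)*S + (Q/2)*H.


TC = 24616/209 * 70 + 209/2 * 12.7

$9571.74


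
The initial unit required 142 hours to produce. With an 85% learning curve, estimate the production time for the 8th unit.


Formula: T_n = T_1 * (learning_rate)^(log2(n)) where learning_rate = rate/100
Doublings = log2(8) = 3
T_n = 142 * 0.85^3
T_n = 142 * 0.6141 = 87.2 hours

87.2 hours


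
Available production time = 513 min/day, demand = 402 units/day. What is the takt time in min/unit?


Formula: Takt Time = Available Production Time / Customer Demand
Takt = 513 min/day / 402 units/day
Takt = 1.28 min/unit

1.28 min/unit


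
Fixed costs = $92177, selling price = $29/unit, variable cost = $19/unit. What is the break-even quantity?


Formula: BEQ = Fixed Costs / (Price - Variable Cost)
Contribution margin = $29 - $19 = $10/unit
BEQ = ceil($92177 / $10/unit) = ceil(9217.7) = 9218 units

9218 units


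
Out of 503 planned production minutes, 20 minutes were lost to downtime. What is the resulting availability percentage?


Formula: Availability = (Planned Time - Downtime) / Planned Time * 100
Uptime = 503 - 20 = 483 min
Availability = 483 / 503 * 100 = 96.0%

96.0%


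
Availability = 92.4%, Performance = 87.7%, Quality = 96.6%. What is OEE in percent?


Formula: OEE = Availability * Performance * Quality / 10000
A * P = 92.4% * 87.7% / 100 = 81.03%
OEE = 81.03% * 96.6% / 100 = 78.3%

78.3%


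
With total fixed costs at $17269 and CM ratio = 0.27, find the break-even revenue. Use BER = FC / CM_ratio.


Formula: BER = Fixed Costs / Contribution Margin Ratio
BER = $17269 / 0.27
BER = $63959.26 (to the nearest cent)

$63959.26


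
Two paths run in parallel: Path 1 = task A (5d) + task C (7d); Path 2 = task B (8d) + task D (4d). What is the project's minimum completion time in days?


Path 1 = 5 + 7 = 12 days
Path 2 = 8 + 4 = 12 days
Duration = max(12, 12) = 12 days

12 days


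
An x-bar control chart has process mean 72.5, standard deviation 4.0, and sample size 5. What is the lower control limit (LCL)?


LCL = 72.5 - 3 * 4.0 / sqrt(5)

67.13


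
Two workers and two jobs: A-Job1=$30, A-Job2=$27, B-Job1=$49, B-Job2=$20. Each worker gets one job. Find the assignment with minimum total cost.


Option 1: A->1 + B->2 = $30 + $20 = $50
Option 2: A->2 + B->1 = $27 + $49 = $76
Min cost = min($50, $76) = $50

$50


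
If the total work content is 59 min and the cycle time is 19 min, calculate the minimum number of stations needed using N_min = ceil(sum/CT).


Formula: N_min = ceil(Sum of Task Times / Cycle Time)
N_min = ceil(59 min / 19 min) = ceil(3.1053)
N_min = 4 stations

4


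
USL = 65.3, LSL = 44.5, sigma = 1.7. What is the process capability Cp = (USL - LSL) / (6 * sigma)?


Cp = (65.3 - 44.5) / (6 * 1.7)

2.04


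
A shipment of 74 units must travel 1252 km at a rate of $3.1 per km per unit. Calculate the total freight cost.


TC = dist * cost * units = 1252 * 3.1 * 74 = $287208.80

$287208.80


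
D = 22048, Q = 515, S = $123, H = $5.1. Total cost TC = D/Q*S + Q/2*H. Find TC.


TC = 22048/515 * 123 + 515/2 * 5.1

$6579.08


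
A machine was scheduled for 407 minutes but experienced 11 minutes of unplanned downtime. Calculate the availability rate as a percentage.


Formula: Availability = (Planned Time - Downtime) / Planned Time * 100
Uptime = 407 - 11 = 396 min
Availability = 396 / 407 * 100 = 97.3%

97.3%


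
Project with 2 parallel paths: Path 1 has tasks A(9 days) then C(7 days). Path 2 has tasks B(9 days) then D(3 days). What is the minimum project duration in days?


Path 1 = 9 + 7 = 16 days
Path 2 = 9 + 3 = 12 days
Duration = max(16, 12) = 16 days

16 days


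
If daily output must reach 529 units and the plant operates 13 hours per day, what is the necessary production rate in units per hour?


Formula: Production Rate = Daily Demand / Available Hours
Rate = 529 units/day / 13 hours/day
Rate = 40.7 units/hour

40.7 units/hour


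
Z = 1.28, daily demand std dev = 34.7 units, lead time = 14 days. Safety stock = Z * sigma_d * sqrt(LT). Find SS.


Formula: SS = z * sigma_d * sqrt(LT)
sqrt(LT) = sqrt(14) = 3.7417
SS = 1.28 * 34.7 * 3.7417
SS = 166.2 units

166.2 units


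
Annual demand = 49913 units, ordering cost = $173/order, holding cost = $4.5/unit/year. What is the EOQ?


Formula: EOQ = sqrt(2 * D * S / H)
Numerator: 2 * 49913 * 173 = 17269898
2DS/H = 17269898 / 4.5 = 3837755.1
EOQ = sqrt(3837755.1) = 1959.0 units

1959.0 units


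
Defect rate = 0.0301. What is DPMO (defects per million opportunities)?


DPMO = defect_rate * 1000000 = 0.0301 * 1000000

30100


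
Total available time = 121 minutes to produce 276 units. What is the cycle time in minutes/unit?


Formula: CT = Available Time / Number of Units
CT = 121 min / 276 units
CT = 0.44 min/unit

0.44 min/unit


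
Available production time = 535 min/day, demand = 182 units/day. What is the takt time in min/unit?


Formula: Takt Time = Available Production Time / Customer Demand
Takt = 535 min/day / 182 units/day
Takt = 2.94 min/unit

2.94 min/unit


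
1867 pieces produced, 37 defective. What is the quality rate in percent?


Formula: Quality Rate = Good Pieces / Total Pieces * 100
Good pieces = 1867 - 37 = 1830
QR = 1830 / 1867 * 100 = 98.0%

98.0%


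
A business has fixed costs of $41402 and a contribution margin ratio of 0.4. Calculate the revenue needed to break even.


Formula: BER = Fixed Costs / Contribution Margin Ratio
BER = $41402 / 0.4
BER = $103505.00 (to the nearest cent)

$103505.00


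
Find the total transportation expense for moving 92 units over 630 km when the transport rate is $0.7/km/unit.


TC = dist * cost * units = 630 * 0.7 * 92 = $40572.00

$40572.00


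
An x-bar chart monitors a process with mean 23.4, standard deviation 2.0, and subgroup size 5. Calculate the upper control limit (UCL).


UCL = 23.4 + 3 * 2.0 / sqrt(5)

26.08


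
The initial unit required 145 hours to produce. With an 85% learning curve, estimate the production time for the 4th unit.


Formula: T_n = T_1 * (learning_rate)^(log2(n)) where learning_rate = rate/100
Doublings = log2(4) = 2
T_n = 145 * 0.85^2
T_n = 145 * 0.7225 = 104.8 hours

104.8 hours


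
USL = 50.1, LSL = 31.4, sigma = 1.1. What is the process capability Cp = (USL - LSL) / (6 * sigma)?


Cp = (50.1 - 31.4) / (6 * 1.1)

2.83


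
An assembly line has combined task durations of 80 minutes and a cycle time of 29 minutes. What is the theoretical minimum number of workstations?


Formula: N_min = ceil(Sum of Task Times / Cycle Time)
N_min = ceil(80 min / 29 min) = ceil(2.7586)
N_min = 3 stations

3


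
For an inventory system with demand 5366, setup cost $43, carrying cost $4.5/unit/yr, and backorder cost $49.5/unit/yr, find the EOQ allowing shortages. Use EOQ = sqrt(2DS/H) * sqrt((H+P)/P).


Formula: EOQ* = sqrt(2DS/H) * sqrt((H+P)/P)
Base EOQ = sqrt(2*5366*43/4.5) = 320.23 units
Correction = sqrt((4.5+49.5)/49.5) = 1.04447
EOQ* = 320.23 * 1.04447 = 334.5 units

334.5 units


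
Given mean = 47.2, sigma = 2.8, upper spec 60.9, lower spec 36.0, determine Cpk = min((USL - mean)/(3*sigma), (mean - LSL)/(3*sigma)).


Cpu = (60.9 - 47.2) / (3 * 2.8) = 1.63
Cpl = (47.2 - 36.0) / (3 * 2.8) = 1.33
Cpk = min(1.63, 1.33) = 1.33

1.33


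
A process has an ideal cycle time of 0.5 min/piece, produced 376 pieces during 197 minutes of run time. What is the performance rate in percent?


Formula: Performance = (Ideal CT * Total Count) / Run Time * 100
Ideal output time = 0.5 * 376 = 188.0 min
Performance = 188.0 / 197 * 100 = 95.4%

95.4%


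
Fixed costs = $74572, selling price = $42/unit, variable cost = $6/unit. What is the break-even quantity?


Formula: BEQ = Fixed Costs / (Price - Variable Cost)
Contribution margin = $42 - $6 = $36/unit
BEQ = ceil($74572 / $36/unit) = ceil(2071.44) = 2072 units

2072 units


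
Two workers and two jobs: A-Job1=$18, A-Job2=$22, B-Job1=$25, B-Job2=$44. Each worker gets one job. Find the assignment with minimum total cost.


Option 1: A->1 + B->2 = $18 + $44 = $62
Option 2: A->2 + B->1 = $22 + $25 = $47
Min cost = min($62, $47) = $47

$47


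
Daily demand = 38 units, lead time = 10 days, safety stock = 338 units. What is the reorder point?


Formula: ROP = (Daily Demand * Lead Time) + Safety Stock
Demand during lead time = 38 * 10 = 380 units
ROP = 380 + 338 = 718 units

718 units


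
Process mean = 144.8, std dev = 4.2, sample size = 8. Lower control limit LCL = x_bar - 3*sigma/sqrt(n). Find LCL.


LCL = 144.8 - 3 * 4.2 / sqrt(8)

140.35


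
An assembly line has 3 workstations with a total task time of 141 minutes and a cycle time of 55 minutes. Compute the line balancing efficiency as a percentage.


Formula: Efficiency = Sum of Task Times / (N_stations * CT) * 100
Total station capacity = 3 stations * 55 min = 165 min
Efficiency = 141 / 165 * 100 = 85.5%

85.5%


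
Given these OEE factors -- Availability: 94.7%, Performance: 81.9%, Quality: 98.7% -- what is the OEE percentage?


Formula: OEE = Availability * Performance * Quality / 10000
A * P = 94.7% * 81.9% / 100 = 77.56%
OEE = 77.56% * 98.7% / 100 = 76.6%

76.6%


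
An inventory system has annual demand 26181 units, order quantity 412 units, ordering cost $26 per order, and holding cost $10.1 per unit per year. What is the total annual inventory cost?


TC = 26181/412 * 26 + 412/2 * 10.1

$3732.80


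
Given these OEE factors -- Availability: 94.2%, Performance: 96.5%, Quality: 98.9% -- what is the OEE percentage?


Formula: OEE = Availability * Performance * Quality / 10000
A * P = 94.2% * 96.5% / 100 = 90.9%
OEE = 90.9% * 98.9% / 100 = 89.9%

89.9%


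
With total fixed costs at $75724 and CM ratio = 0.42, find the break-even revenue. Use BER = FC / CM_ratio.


Formula: BER = Fixed Costs / Contribution Margin Ratio
BER = $75724 / 0.42
BER = $180295.24 (to the nearest cent)

$180295.24


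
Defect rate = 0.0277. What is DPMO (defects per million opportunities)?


DPMO = defect_rate * 1000000 = 0.0277 * 1000000

27700


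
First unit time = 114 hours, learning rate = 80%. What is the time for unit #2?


Formula: T_n = T_1 * (learning_rate)^(log2(n)) where learning_rate = rate/100
Doublings = log2(2) = 1
T_n = 114 * 0.8^1
T_n = 114 * 0.8 = 91.2 hours

91.2 hours


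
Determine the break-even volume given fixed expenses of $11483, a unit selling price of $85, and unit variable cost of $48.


Formula: BEQ = Fixed Costs / (Price - Variable Cost)
Contribution margin = $85 - $48 = $37/unit
BEQ = ceil($11483 / $37/unit) = ceil(310.35) = 311 units

311 units


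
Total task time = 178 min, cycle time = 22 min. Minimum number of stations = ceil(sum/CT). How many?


Formula: N_min = ceil(Sum of Task Times / Cycle Time)
N_min = ceil(178 min / 22 min) = ceil(8.0909)
N_min = 9 stations

9


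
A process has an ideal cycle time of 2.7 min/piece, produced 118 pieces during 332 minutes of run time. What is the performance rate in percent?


Formula: Performance = (Ideal CT * Total Count) / Run Time * 100
Ideal output time = 2.7 * 118 = 318.6 min
Performance = 318.6 / 332 * 100 = 96.0%

96.0%


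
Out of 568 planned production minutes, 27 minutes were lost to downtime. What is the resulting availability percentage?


Formula: Availability = (Planned Time - Downtime) / Planned Time * 100
Uptime = 568 - 27 = 541 min
Availability = 541 / 568 * 100 = 95.2%

95.2%


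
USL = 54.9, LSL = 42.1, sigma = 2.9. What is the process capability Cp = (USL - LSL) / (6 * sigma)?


Cp = (54.9 - 42.1) / (6 * 2.9)

0.74


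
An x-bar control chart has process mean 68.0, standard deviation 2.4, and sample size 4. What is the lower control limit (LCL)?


LCL = 68.0 - 3 * 2.4 / sqrt(4)

64.4


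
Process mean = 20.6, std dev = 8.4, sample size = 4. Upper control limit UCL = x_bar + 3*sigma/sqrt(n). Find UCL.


UCL = 20.6 + 3 * 8.4 / sqrt(4)

33.2


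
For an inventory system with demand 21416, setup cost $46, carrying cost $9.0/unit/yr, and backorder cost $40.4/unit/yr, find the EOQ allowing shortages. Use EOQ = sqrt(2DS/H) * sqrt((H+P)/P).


Formula: EOQ* = sqrt(2DS/H) * sqrt((H+P)/P)
Base EOQ = sqrt(2*21416*46/9.0) = 467.89 units
Correction = sqrt((9.0+40.4)/40.4) = 1.10579
EOQ* = 467.89 * 1.10579 = 517.4 units

517.4 units


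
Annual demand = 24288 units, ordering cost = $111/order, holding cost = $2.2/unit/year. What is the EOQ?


Formula: EOQ = sqrt(2 * D * S / H)
Numerator: 2 * 24288 * 111 = 5391936
2DS/H = 5391936 / 2.2 = 2450880.0
EOQ = sqrt(2450880.0) = 1565.5 units

1565.5 units


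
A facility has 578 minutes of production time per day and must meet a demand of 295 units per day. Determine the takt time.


Formula: Takt Time = Available Production Time / Customer Demand
Takt = 578 min/day / 295 units/day
Takt = 1.96 min/unit

1.96 min/unit


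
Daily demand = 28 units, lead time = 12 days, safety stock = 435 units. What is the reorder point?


Formula: ROP = (Daily Demand * Lead Time) + Safety Stock
Demand during lead time = 28 * 12 = 336 units
ROP = 336 + 435 = 771 units

771 units


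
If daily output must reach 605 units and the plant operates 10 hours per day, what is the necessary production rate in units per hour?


Formula: Production Rate = Daily Demand / Available Hours
Rate = 605 units/day / 10 hours/day
Rate = 60.5 units/hour

60.5 units/hour


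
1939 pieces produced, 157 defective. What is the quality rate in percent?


Formula: Quality Rate = Good Pieces / Total Pieces * 100
Good pieces = 1939 - 157 = 1782
QR = 1782 / 1939 * 100 = 91.9%

91.9%


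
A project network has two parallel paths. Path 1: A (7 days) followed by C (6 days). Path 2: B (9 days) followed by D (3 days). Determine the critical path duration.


Path 1 = 7 + 6 = 13 days
Path 2 = 9 + 3 = 12 days
Duration = max(13, 12) = 13 days

13 days


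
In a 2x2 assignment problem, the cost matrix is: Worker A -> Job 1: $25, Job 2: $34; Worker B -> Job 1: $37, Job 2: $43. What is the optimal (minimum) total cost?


Option 1: A->1 + B->2 = $25 + $43 = $68
Option 2: A->2 + B->1 = $34 + $37 = $71
Min cost = min($68, $71) = $68

$68


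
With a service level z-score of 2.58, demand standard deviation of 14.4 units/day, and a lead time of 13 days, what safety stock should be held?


Formula: SS = z * sigma_d * sqrt(LT)
sqrt(LT) = sqrt(13) = 3.6056
SS = 2.58 * 14.4 * 3.6056
SS = 134.0 units

134.0 units


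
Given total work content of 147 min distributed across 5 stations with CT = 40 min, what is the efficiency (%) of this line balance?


Formula: Efficiency = Sum of Task Times / (N_stations * CT) * 100
Total station capacity = 5 stations * 40 min = 200 min
Efficiency = 147 / 200 * 100 = 73.5%

73.5%


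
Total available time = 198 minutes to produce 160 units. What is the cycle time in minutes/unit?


Formula: CT = Available Time / Number of Units
CT = 198 min / 160 units
CT = 1.24 min/unit

1.24 min/unit


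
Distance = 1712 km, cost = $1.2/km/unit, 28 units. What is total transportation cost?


TC = dist * cost * units = 1712 * 1.2 * 28 = $57523.20

$57523.20


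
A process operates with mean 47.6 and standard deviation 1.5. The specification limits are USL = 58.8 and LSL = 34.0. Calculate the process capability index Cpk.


Cpu = (58.8 - 47.6) / (3 * 1.5) = 2.49
Cpl = (47.6 - 34.0) / (3 * 1.5) = 3.02
Cpk = min(2.49, 3.02) = 2.49

2.49


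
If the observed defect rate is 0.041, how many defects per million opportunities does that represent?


DPMO = defect_rate * 1000000 = 0.041 * 1000000

41000


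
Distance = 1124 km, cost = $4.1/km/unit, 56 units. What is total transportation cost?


TC = dist * cost * units = 1124 * 4.1 * 56 = $258070.40

$258070.40


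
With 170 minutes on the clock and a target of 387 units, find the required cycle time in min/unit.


Formula: CT = Available Time / Number of Units
CT = 170 min / 387 units
CT = 0.44 min/unit

0.44 min/unit


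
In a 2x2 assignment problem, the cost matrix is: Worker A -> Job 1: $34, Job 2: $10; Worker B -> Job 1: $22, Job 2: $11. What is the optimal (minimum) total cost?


Option 1: A->1 + B->2 = $34 + $11 = $45
Option 2: A->2 + B->1 = $10 + $22 = $32
Min cost = min($45, $32) = $32

$32


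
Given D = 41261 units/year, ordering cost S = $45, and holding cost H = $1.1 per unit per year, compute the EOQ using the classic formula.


Formula: EOQ = sqrt(2 * D * S / H)
Numerator: 2 * 41261 * 45 = 3713490
2DS/H = 3713490 / 1.1 = 3375900.0
EOQ = sqrt(3375900.0) = 1837.4 units

1837.4 units


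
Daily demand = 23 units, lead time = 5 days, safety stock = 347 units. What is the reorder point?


Formula: ROP = (Daily Demand * Lead Time) + Safety Stock
Demand during lead time = 23 * 5 = 115 units
ROP = 115 + 347 = 462 units

462 units


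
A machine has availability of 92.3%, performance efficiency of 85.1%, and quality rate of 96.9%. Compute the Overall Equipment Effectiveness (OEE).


Formula: OEE = Availability * Performance * Quality / 10000
A * P = 92.3% * 85.1% / 100 = 78.55%
OEE = 78.55% * 96.9% / 100 = 76.1%

76.1%


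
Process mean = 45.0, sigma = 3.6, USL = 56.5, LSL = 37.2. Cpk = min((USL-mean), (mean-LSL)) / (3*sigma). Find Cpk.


Cpu = (56.5 - 45.0) / (3 * 3.6) = 1.06
Cpl = (45.0 - 37.2) / (3 * 3.6) = 0.72
Cpk = min(1.06, 0.72) = 0.72

0.72


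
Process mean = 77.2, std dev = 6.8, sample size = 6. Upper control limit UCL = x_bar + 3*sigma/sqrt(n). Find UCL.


UCL = 77.2 + 3 * 6.8 / sqrt(6)

85.53


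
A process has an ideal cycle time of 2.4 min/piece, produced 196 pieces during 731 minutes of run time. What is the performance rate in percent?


Formula: Performance = (Ideal CT * Total Count) / Run Time * 100
Ideal output time = 2.4 * 196 = 470.4 min
Performance = 470.4 / 731 * 100 = 64.4%

64.4%


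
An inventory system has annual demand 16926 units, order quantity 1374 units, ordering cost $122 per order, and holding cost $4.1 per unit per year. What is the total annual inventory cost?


TC = 16926/1374 * 122 + 1374/2 * 4.1

$4319.59


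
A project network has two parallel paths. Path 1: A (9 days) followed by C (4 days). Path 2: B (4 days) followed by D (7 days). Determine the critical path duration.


Path 1 = 9 + 4 = 13 days
Path 2 = 4 + 7 = 11 days
Duration = max(13, 11) = 13 days

13 days


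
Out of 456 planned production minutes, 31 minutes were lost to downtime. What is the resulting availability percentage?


Formula: Availability = (Planned Time - Downtime) / Planned Time * 100
Uptime = 456 - 31 = 425 min
Availability = 425 / 456 * 100 = 93.2%

93.2%


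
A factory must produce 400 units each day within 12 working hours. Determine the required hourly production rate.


Formula: Production Rate = Daily Demand / Available Hours
Rate = 400 units/day / 12 hours/day
Rate = 33.3 units/hour

33.3 units/hour


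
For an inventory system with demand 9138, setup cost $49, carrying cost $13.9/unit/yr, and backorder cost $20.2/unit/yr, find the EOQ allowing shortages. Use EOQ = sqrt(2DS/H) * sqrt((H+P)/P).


Formula: EOQ* = sqrt(2DS/H) * sqrt((H+P)/P)
Base EOQ = sqrt(2*9138*49/13.9) = 253.82 units
Correction = sqrt((13.9+20.2)/20.2) = 1.29928
EOQ* = 253.82 * 1.29928 = 329.8 units

329.8 units


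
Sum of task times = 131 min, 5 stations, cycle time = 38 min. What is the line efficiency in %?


Formula: Efficiency = Sum of Task Times / (N_stations * CT) * 100
Total station capacity = 5 stations * 38 min = 190 min
Efficiency = 131 / 190 * 100 = 68.9%

68.9%


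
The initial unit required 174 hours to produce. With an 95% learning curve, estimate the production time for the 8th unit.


Formula: T_n = T_1 * (learning_rate)^(log2(n)) where learning_rate = rate/100
Doublings = log2(8) = 3
T_n = 174 * 0.95^3
T_n = 174 * 0.8574 = 149.2 hours

149.2 hours


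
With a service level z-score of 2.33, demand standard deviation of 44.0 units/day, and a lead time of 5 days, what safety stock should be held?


Formula: SS = z * sigma_d * sqrt(LT)
sqrt(LT) = sqrt(5) = 2.2361
SS = 2.33 * 44.0 * 2.2361
SS = 229.2 units

229.2 units


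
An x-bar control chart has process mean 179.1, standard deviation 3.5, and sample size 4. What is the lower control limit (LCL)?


LCL = 179.1 - 3 * 3.5 / sqrt(4)

173.85


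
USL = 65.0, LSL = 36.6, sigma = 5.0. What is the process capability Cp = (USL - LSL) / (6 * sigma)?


Cp = (65.0 - 36.6) / (6 * 5.0)

0.95


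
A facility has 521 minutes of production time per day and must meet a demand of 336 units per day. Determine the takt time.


Formula: Takt Time = Available Production Time / Customer Demand
Takt = 521 min/day / 336 units/day
Takt = 1.55 min/unit

1.55 min/unit


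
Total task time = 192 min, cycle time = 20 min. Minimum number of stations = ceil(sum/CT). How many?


Formula: N_min = ceil(Sum of Task Times / Cycle Time)
N_min = ceil(192 min / 20 min) = ceil(9.6)
N_min = 10 stations

10


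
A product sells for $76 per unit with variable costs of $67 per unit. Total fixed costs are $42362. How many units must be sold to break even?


Formula: BEQ = Fixed Costs / (Price - Variable Cost)
Contribution margin = $76 - $67 = $9/unit
BEQ = ceil($42362 / $9/unit) = ceil(4706.89) = 4707 units

4707 units


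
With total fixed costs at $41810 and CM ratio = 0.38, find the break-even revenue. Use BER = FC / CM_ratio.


Formula: BER = Fixed Costs / Contribution Margin Ratio
BER = $41810 / 0.38
BER = $110026.32 (to the nearest cent)

$110026.32


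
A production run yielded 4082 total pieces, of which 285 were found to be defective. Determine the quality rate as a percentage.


Formula: Quality Rate = Good Pieces / Total Pieces * 100
Good pieces = 4082 - 285 = 3797
QR = 3797 / 4082 * 100 = 93.0%

93.0%


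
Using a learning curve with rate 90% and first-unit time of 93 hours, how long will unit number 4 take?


Formula: T_n = T_1 * (learning_rate)^(log2(n)) where learning_rate = rate/100
Doublings = log2(4) = 2
T_n = 93 * 0.9^2
T_n = 93 * 0.81 = 75.3 hours

75.3 hours


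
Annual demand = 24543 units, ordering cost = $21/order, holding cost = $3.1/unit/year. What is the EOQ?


Formula: EOQ = sqrt(2 * D * S / H)
Numerator: 2 * 24543 * 21 = 1030806
2DS/H = 1030806 / 3.1 = 332518.1
EOQ = sqrt(332518.1) = 576.6 units

576.6 units


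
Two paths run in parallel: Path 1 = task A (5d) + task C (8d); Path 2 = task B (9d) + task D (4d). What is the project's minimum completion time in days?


Path 1 = 5 + 8 = 13 days
Path 2 = 9 + 4 = 13 days
Duration = max(13, 13) = 13 days

13 days


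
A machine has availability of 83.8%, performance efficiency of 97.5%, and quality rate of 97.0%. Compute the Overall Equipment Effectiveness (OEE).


Formula: OEE = Availability * Performance * Quality / 10000
A * P = 83.8% * 97.5% / 100 = 81.71%
OEE = 81.71% * 97.0% / 100 = 79.3%

79.3%


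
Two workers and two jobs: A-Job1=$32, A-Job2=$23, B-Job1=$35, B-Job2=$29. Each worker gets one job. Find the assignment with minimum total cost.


Option 1: A->1 + B->2 = $32 + $29 = $61
Option 2: A->2 + B->1 = $23 + $35 = $58
Min cost = min($61, $58) = $58

$58


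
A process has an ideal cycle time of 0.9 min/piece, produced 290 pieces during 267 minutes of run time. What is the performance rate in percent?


Formula: Performance = (Ideal CT * Total Count) / Run Time * 100
Ideal output time = 0.9 * 290 = 261.0 min
Performance = 261.0 / 267 * 100 = 97.8%

97.8%


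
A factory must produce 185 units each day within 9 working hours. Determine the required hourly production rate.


Formula: Production Rate = Daily Demand / Available Hours
Rate = 185 units/day / 9 hours/day
Rate = 20.6 units/hour

20.6 units/hour


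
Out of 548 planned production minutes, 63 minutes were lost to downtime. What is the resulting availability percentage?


Formula: Availability = (Planned Time - Downtime) / Planned Time * 100
Uptime = 548 - 63 = 485 min
Availability = 485 / 548 * 100 = 88.5%

88.5%


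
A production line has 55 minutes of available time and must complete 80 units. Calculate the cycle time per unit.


Formula: CT = Available Time / Number of Units
CT = 55 min / 80 units
CT = 0.69 min/unit

0.69 min/unit


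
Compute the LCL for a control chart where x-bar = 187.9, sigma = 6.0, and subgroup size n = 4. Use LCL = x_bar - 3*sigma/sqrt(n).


LCL = 187.9 - 3 * 6.0 / sqrt(4)

178.9


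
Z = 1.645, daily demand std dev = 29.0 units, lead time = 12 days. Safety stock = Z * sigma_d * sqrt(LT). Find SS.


Formula: SS = z * sigma_d * sqrt(LT)
sqrt(LT) = sqrt(12) = 3.4641
SS = 1.645 * 29.0 * 3.4641
SS = 165.3 units

165.3 units


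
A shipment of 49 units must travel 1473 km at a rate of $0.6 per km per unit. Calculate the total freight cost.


TC = dist * cost * units = 1473 * 0.6 * 49 = $43306.20

$43306.20


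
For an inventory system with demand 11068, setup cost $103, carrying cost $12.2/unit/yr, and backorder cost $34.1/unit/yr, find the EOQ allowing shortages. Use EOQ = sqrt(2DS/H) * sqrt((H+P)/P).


Formula: EOQ* = sqrt(2DS/H) * sqrt((H+P)/P)
Base EOQ = sqrt(2*11068*103/12.2) = 432.3 units
Correction = sqrt((12.2+34.1)/34.1) = 1.16523
EOQ* = 432.3 * 1.16523 = 503.7 units

503.7 units


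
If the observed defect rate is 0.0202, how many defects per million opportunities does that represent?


DPMO = defect_rate * 1000000 = 0.0202 * 1000000

20200


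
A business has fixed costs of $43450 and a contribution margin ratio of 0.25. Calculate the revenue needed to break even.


Formula: BER = Fixed Costs / Contribution Margin Ratio
BER = $43450 / 0.25
BER = $173800.00 (to the nearest cent)

$173800.00


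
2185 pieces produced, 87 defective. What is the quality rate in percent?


Formula: Quality Rate = Good Pieces / Total Pieces * 100
Good pieces = 2185 - 87 = 2098
QR = 2098 / 2185 * 100 = 96.0%

96.0%


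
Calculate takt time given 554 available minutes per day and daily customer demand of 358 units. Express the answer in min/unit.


Formula: Takt Time = Available Production Time / Customer Demand
Takt = 554 min/day / 358 units/day
Takt = 1.55 min/unit

1.55 min/unit


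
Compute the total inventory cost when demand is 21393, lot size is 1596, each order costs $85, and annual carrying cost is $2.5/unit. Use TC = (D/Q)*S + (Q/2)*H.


TC = 21393/1596 * 85 + 1596/2 * 2.5

$3134.35


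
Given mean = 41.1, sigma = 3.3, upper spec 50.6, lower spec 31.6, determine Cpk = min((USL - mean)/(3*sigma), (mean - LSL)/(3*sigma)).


Cpu = (50.6 - 41.1) / (3 * 3.3) = 0.96
Cpl = (41.1 - 31.6) / (3 * 3.3) = 0.96
Cpk = min(0.96, 0.96) = 0.96

0.96


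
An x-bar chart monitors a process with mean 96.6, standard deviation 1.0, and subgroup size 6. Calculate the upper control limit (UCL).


UCL = 96.6 + 3 * 1.0 / sqrt(6)

97.82


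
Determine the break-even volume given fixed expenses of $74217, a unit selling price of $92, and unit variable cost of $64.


Formula: BEQ = Fixed Costs / (Price - Variable Cost)
Contribution margin = $92 - $64 = $28/unit
BEQ = ceil($74217 / $28/unit) = ceil(2650.61) = 2651 units

2651 units
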